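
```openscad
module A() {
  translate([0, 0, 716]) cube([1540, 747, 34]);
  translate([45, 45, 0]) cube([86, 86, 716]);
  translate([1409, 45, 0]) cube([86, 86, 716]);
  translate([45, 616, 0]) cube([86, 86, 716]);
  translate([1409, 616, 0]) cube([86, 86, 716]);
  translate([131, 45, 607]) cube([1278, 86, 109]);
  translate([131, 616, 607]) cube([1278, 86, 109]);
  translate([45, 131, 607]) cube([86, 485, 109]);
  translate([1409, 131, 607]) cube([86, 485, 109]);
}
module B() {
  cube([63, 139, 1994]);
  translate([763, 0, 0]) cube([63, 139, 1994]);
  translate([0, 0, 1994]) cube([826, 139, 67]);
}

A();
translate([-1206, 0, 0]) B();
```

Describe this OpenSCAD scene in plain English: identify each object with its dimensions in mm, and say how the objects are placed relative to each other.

A is a table: top 1540 mm (x) × 747 mm (y), 34 mm thick, upper face at z = 750 mm, on four 86×86 mm square legs, each inset 45 mm from the nearest pair of top edges, running from z = 0 to the bottom of the top. Four apron rails, 86 mm thick and 109 mm tall, run between adjacent legs with their top edges flush with the underside of the top and their outer faces flush with the legs' outer faces.

B is a door frame. The clear opening is 700 mm wide and 1994 mm high. Two 63 mm wide jambs, 139 mm deep, stand either side of the opening from the floor to the top of the opening. A 67 mm thick head sits across the top of both jambs, spanning the full outside width of the frame.

The door frame is on the floor beside the table on its −x side.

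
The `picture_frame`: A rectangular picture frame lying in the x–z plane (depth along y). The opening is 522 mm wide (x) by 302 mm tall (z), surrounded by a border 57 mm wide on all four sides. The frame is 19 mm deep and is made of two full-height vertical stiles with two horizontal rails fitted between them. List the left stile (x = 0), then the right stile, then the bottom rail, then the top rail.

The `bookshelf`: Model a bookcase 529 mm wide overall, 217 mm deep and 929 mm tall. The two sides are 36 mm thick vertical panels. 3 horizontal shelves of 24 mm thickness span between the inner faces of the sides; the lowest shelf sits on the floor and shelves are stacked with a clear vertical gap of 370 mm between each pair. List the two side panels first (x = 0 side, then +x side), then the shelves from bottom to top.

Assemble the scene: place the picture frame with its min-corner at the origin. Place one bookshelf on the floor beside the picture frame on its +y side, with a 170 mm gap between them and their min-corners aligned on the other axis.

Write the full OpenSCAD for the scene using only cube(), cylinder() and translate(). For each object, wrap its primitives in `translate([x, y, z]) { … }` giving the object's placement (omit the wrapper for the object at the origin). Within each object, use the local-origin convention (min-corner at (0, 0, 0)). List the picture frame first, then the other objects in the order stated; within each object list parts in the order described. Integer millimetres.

cube([57, 19, 416]);
translate([579, 0, 0]) cube([57, 19, 416]);
translate([57, 0, 0]) cube([522, 19, 57]);
translate([57, 0, 359]) cube([522, 19, 57]);
translate([0, 189, 0]) {
  cube([36, 217, 929]);
  translate([493, 0, 0]) cube([36, 217, 929]);
  translate([36, 0, 0]) cube([457, 217, 24]);
  translate([36, 0, 394]) cube([457, 217, 24]);
  translate([36, 0, 788]) cube([457, 217, 24]);
}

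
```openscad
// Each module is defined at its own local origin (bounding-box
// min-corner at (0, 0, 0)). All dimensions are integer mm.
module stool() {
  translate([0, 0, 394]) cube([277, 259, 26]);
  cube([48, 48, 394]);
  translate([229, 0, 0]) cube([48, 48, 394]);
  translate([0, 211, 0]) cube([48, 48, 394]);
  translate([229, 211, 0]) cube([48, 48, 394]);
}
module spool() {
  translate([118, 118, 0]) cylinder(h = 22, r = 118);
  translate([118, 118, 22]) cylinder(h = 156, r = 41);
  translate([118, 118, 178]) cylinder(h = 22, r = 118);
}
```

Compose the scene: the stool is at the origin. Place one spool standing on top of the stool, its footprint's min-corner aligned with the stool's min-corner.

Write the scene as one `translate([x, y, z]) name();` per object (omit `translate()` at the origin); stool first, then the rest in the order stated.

stool();
translate([0, 0, 420]) spool();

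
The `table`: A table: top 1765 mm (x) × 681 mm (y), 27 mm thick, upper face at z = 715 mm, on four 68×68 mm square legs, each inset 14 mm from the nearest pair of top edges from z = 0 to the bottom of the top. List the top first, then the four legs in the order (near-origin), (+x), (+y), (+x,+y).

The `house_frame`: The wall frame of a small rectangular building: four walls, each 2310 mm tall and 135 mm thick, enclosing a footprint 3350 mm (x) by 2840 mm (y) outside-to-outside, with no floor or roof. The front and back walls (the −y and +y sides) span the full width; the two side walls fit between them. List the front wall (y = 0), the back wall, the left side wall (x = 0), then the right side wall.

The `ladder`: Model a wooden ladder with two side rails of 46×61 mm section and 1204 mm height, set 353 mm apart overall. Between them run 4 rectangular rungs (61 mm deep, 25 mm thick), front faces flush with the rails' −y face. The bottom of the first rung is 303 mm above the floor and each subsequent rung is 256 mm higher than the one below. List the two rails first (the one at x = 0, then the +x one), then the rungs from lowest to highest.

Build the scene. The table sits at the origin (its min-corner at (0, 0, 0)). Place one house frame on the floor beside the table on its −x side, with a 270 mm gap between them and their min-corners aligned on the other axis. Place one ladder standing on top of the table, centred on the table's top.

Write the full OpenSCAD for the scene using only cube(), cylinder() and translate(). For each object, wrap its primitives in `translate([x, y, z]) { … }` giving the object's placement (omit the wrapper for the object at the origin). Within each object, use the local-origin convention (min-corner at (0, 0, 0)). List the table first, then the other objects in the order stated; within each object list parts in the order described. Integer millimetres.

translate([0, 0, 688]) cube([1765, 681, 27]);
translate([14, 14, 0]) cube([68, 68, 688]);
translate([1683, 14, 0]) cube([68, 68, 688]);
translate([14, 599, 0]) cube([68, 68, 688]);
translate([1683, 599, 0]) cube([68, 68, 688]);
translate([-3620, 0, 0]) {
  cube([3350, 135, 2310]);
  translate([0, 2705, 0]) cube([3350, 135, 2310]);
  translate([0, 135, 0]) cube([135, 2570, 2310]);
  translate([3215, 135, 0]) cube([135, 2570, 2310]);
}
translate([706, 310, 715]) {
  cube([46, 61, 1204]);
  translate([307, 0, 0]) cube([46, 61, 1204]);
  translate([46, 0, 303]) cube([261, 61, 25]);
  translate([46, 0, 559]) cube([261, 61, 25]);
  translate([46, 0, 815]) cube([261, 61, 25]);
  translate([46, 0, 1071]) cube([261, 61, 25]);
}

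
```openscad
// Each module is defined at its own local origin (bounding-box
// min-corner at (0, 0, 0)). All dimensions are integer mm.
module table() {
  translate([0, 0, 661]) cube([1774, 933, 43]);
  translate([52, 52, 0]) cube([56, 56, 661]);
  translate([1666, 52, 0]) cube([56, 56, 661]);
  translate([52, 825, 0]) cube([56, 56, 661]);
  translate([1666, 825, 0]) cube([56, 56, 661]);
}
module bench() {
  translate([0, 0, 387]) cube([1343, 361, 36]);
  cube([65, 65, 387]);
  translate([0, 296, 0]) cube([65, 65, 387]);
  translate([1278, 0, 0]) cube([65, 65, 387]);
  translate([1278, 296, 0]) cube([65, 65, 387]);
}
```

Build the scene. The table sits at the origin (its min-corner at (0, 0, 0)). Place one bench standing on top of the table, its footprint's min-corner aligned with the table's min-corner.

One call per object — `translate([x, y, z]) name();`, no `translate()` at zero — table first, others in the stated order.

table();
translate([0, 0, 704]) bench();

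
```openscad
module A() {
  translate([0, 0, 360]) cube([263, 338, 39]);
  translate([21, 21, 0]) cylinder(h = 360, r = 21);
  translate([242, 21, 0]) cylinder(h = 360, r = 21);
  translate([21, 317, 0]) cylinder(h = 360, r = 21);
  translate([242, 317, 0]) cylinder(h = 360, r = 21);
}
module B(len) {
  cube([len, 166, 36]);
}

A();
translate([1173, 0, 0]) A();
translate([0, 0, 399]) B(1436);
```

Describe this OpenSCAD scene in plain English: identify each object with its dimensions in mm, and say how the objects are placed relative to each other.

A is a four-legged stool. The seat is 263×338 mm, 39 mm thick, top at z = 399 mm. It stands on four round legs, each 42 mm in diameter, from z = 0 to the seat underside, each leg's axis is inset half a diameter from the nearest pair of seat edges (so the leg's bounding box is flush with the corner).

B is a rectangular beam 1436 mm long (x), 166 mm deep (y), 36 mm thick (z).

The beam spans the tops of two stools placed 910 mm apart, resting at z = 399 mm.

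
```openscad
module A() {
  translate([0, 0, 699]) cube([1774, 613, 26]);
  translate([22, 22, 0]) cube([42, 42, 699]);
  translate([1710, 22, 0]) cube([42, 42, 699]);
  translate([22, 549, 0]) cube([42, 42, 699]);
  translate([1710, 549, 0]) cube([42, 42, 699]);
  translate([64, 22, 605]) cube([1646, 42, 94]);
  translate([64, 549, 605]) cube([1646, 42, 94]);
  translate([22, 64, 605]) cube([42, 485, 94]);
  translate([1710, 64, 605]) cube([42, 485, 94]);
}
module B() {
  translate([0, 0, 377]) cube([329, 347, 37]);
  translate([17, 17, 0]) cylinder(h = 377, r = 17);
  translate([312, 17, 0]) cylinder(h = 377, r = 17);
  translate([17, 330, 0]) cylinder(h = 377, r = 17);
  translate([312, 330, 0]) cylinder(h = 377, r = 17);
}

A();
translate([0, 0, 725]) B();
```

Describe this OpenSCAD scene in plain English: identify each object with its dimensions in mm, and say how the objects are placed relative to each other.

A is a table: top 1774 mm (x) × 613 mm (y), 26 mm thick, upper face at z = 725 mm, on four 42×42 mm square legs, each inset 22 mm from the nearest pair of top edges, running from z = 0 to the bottom of the top. Four apron rails, 42 mm thick and 94 mm tall, run between adjacent legs with their top edges flush with the underside of the top and their outer faces flush with the legs' outer faces.

B is a simple wooden stool: a rectangular seat 329 mm (x) by 347 mm (y), 37 mm thick, top face at z = 414 mm, on four round legs, each 34 mm in diameter. The legs rest on z = 0, each leg's axis is inset half a diameter from the nearest pair of seat edges (so the leg's bounding box is flush with the corner).

The stool is on top of the table.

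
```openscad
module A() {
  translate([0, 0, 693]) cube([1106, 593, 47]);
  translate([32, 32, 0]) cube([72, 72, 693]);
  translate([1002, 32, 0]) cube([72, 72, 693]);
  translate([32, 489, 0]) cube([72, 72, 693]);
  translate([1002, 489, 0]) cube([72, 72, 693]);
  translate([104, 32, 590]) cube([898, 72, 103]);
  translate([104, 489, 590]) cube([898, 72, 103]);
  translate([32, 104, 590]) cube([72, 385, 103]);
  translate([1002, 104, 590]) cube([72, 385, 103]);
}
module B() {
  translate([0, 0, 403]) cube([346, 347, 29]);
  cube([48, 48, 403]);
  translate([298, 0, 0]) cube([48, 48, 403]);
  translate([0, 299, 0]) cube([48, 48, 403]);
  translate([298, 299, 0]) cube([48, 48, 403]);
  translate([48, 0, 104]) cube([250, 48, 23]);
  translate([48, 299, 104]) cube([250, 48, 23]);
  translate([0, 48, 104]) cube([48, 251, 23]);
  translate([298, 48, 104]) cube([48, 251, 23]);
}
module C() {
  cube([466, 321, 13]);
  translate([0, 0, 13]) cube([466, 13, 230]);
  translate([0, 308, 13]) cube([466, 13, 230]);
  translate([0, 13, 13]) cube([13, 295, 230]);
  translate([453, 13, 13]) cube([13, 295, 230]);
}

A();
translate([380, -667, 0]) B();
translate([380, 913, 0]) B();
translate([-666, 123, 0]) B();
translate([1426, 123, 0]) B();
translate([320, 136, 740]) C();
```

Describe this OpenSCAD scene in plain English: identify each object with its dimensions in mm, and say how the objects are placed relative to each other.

A is a table with a 1106×593 mm rectangular top, 47 mm thick, top surface at z = 740 mm, supported by four 72×72 mm square legs, each inset 32 mm from the nearest pair of top edges, running from the floor. Four apron rails, 72 mm thick and 103 mm tall, run between adjacent legs with their top edges flush with the underside of the top and their outer faces flush with the legs' outer faces.

B is a four-legged stool. The seat is a 346×347×29 mm slab whose top surface is at z = 432 mm; four square legs, each 48×48 mm in cross-section, run from the floor (z = 0) to the underside of the seat, each flush with a corner of the seat. Four stretchers, 48 mm wide and 23 mm tall, connect adjacent legs with their undersides at z = 104 mm, each running between the inner faces of the legs it joins and aligned with the legs' outer faces on the other axis.

C is an open-topped rectangular box: outside dimensions 466×321×243 mm, with a uniform wall and base thickness of 13 mm. The base is a full 466×321 slab on the floor; four walls sit on top of the base. The front and back walls (the −y and +y sides) span the full width; the two side walls fit between them.

Four stools sit around the table at the −y, +y, −x, +x sides. The open box is on top of the table, centred.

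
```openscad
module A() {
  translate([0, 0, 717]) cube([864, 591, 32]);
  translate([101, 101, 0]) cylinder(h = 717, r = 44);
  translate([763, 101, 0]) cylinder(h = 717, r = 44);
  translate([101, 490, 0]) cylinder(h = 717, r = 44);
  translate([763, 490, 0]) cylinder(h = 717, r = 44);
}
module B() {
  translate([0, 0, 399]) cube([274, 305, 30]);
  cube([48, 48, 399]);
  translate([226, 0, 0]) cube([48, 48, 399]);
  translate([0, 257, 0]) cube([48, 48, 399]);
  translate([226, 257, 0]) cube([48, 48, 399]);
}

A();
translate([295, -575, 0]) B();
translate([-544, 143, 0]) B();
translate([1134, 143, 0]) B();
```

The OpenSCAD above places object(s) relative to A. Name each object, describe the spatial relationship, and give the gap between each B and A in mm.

A is a table. B is a stool. Three stools sit around the table at the −y, −x, +x sides. The gap between each stool and the table is 270 mm.

Each stool's nearest face is 270 mm from the table's bounding box.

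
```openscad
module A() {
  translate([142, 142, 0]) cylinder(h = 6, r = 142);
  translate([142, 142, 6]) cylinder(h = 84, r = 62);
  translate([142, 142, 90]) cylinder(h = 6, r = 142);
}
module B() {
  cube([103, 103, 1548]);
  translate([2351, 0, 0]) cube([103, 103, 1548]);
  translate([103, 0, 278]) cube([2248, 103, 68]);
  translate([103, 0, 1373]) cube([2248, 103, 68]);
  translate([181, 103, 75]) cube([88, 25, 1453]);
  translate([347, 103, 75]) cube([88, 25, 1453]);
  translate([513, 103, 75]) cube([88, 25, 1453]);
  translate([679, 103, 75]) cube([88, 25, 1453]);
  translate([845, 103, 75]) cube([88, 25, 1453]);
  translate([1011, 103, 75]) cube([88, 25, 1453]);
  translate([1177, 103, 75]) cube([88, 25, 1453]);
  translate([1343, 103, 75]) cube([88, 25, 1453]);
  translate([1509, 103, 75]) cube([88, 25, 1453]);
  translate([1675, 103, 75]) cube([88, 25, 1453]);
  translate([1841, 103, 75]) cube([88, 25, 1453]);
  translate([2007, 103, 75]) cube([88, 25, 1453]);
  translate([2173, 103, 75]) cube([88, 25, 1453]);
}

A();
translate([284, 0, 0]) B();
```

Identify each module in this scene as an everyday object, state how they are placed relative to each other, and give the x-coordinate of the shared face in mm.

A is a spool. B is a fence section. The fence section is against the spool's +x side, with their −y faces flush. The x-coordinate of the shared face is 284 mm.

The spool's +x face and the fence section's −x face are both at x = 284 mm.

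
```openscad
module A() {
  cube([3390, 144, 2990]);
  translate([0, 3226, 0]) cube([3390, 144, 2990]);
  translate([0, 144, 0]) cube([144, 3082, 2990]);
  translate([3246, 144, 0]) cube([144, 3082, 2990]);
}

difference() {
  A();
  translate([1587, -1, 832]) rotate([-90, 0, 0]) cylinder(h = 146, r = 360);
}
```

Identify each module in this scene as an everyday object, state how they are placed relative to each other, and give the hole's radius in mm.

A is a house frame. The house frame has a circular hole through its front wall. The hole's radius is 360 mm.

The subtracted cylinder has r = 360 mm.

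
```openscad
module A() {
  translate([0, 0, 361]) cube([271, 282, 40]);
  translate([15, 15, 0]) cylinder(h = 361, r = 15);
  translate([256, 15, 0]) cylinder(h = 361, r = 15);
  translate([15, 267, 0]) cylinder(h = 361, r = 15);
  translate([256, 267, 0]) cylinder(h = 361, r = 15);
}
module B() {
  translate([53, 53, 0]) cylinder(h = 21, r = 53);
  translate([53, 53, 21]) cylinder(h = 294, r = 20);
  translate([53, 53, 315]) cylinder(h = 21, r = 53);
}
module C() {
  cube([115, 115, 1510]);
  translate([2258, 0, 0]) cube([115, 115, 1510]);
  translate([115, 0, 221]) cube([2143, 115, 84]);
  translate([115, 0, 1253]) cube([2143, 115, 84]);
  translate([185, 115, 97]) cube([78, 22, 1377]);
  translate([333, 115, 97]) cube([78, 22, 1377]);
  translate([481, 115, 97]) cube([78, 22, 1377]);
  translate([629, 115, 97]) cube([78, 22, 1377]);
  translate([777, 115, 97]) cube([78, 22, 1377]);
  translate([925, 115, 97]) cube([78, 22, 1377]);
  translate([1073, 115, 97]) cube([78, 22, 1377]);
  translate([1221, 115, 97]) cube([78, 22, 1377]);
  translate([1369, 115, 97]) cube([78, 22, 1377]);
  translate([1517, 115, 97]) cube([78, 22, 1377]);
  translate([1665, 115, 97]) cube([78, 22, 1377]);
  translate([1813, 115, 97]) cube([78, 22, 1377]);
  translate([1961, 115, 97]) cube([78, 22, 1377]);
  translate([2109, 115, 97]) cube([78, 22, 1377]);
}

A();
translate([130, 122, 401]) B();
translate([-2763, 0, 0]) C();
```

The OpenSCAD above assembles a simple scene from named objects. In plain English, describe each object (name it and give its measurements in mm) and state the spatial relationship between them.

A is a four-legged stool. The seat is 271×282 mm, 40 mm thick, top at z = 401 mm. It stands on four round legs, each 30 mm in diameter, from z = 0 to the seat underside, each leg's axis is inset half a diameter from the nearest pair of seat edges (so the leg's bounding box is flush with the corner).

B is a spool: two coaxial disc flanges of radius 53 mm and thickness 21 mm, joined by a core cylinder of radius 20 mm and height 294 mm. The lower flange rests on z = 0 and the three cylinders share a vertical axis.

C is a fence section. Two 115×115 mm posts, 1510 mm tall, stand on the floor with a clear span of 2143 mm between their inner faces. Two horizontal rails of 115×84 mm section span the gap between the posts with their undersides at z = 221 mm and z = 1253 mm, flush with the posts' −y face. 14 pickets, each 78 mm wide, 22 mm thick and 1377 mm tall, are fixed to the +y face of the rails with their bottoms at z = 97 mm, evenly spaced across the span with equal gaps (rounded down to the nearest mm) at the −x end and between each pair — any rounding remainder accumulates at the +x end.

The spool is on top of the stool. The fence section is on the floor beside the stool on its −x side.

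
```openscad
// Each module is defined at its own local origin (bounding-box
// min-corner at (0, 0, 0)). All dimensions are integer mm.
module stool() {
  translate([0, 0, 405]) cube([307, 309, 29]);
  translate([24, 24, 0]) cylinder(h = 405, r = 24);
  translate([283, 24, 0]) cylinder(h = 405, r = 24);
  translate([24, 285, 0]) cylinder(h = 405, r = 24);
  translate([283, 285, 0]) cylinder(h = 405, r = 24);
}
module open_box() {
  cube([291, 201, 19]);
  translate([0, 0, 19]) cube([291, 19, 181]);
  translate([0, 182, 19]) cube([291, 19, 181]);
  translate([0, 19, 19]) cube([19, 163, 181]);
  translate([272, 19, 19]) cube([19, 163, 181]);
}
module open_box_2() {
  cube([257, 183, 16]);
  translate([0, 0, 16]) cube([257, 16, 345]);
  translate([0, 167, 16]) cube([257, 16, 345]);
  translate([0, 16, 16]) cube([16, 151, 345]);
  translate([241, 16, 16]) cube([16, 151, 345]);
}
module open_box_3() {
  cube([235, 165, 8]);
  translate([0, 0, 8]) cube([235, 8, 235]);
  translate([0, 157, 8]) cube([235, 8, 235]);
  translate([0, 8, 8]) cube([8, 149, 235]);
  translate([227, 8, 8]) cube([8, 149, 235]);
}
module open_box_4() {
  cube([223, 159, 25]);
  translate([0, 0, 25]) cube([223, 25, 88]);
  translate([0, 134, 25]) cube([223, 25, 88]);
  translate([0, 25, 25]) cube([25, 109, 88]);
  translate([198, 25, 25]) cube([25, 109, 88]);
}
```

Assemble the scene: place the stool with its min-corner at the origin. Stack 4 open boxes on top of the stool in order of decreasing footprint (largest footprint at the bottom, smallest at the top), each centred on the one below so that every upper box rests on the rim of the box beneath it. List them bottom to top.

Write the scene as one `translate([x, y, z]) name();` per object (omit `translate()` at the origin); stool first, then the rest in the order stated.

stool();
translate([8, 54, 434]) open_box();
translate([25, 63, 634]) open_box_2();
translate([36, 72, 995]) open_box_3();
translate([42, 75, 1238]) open_box_4();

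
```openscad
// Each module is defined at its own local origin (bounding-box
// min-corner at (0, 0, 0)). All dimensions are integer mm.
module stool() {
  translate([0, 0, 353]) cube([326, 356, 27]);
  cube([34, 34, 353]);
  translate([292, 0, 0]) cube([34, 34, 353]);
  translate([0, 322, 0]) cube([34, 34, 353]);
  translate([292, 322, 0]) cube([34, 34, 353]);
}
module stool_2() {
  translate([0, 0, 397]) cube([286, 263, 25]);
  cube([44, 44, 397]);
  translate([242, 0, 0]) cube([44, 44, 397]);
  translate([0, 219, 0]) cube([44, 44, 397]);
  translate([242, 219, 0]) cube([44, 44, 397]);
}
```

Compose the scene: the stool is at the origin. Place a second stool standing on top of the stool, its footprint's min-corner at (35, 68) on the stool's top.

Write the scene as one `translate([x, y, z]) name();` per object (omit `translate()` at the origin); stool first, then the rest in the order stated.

stool();
translate([35, 68, 380]) stool_2();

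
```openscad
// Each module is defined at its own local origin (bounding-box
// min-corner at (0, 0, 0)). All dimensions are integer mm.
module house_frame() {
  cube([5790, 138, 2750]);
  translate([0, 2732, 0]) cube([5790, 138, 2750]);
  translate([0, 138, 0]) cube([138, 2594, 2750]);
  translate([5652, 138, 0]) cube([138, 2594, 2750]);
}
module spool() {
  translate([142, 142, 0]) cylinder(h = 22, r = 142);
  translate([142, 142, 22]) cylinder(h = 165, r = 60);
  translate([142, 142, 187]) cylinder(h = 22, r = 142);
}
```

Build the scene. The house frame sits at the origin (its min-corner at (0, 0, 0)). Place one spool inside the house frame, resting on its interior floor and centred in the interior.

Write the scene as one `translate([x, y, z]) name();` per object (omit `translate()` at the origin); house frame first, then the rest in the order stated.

house_frame();
translate([2753, 1293, 0]) spool();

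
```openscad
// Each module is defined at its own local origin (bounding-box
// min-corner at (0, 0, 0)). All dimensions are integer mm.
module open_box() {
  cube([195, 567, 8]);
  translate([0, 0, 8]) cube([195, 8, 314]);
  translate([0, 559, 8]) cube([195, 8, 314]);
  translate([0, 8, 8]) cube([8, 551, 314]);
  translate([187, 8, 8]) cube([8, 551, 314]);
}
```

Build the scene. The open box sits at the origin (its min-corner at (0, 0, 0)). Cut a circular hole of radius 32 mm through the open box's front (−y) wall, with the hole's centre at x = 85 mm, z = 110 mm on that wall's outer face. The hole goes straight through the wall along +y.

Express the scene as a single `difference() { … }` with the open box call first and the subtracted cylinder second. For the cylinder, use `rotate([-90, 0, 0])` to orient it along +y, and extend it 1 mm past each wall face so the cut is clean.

difference() {
  open_box();
  translate([85, -1, 110]) rotate([-90, 0, 0]) cylinder(h = 10, r = 32);
}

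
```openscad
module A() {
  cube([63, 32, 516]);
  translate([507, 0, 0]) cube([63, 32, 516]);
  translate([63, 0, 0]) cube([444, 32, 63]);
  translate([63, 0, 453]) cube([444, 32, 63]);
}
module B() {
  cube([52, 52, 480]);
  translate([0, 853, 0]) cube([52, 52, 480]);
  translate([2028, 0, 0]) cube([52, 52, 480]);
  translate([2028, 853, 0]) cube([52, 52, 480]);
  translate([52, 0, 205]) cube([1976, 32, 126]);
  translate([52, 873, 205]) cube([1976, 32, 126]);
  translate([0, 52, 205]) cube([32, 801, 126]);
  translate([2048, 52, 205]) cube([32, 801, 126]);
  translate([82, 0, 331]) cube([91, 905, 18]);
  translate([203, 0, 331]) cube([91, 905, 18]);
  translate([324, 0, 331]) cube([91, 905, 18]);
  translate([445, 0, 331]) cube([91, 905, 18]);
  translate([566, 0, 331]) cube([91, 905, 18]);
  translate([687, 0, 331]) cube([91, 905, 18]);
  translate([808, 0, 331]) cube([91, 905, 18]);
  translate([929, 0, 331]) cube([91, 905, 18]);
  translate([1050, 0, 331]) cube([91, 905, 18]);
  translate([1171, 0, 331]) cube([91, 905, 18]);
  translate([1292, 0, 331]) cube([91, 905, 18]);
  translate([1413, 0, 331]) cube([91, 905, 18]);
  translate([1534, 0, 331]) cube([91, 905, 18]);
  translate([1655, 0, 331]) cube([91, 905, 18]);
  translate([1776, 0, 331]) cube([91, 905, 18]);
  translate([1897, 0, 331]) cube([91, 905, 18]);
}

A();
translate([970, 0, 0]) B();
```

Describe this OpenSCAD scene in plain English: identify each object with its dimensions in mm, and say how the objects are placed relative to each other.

A is a rectangular picture frame lying in the x–z plane (depth along y). The opening is 444 mm wide (x) by 390 mm tall (z), surrounded by a border 63 mm wide on all four sides. The frame is 32 mm deep and is made of two full-height vertical stiles with two horizontal rails fitted between them.

B is a bed frame 2080 mm long (x) by 905 mm wide (y). Four 52×52 mm corner posts, 480 mm tall, at the corners of the footprint. Four rails of 32 mm thickness and 126 mm height run between adjacent posts with their undersides at z = 205 mm, their outer faces flush with the outside of the frame (the two x-running rails run between the posts' inner faces; the two y-running rails run between the posts' inner faces). 16 slats, each 91 mm wide (x) and 18 mm thick, lie across the top of the two x-running rails, running the full 905 mm width of the frame in y; the slats are evenly spaced along x between the inner faces of the end posts with equal gaps (rounded down to the nearest mm) at the −x end and between each pair — any rounding remainder accumulates at the +x end.

The bed frame is on the floor beside the picture frame on its +x side.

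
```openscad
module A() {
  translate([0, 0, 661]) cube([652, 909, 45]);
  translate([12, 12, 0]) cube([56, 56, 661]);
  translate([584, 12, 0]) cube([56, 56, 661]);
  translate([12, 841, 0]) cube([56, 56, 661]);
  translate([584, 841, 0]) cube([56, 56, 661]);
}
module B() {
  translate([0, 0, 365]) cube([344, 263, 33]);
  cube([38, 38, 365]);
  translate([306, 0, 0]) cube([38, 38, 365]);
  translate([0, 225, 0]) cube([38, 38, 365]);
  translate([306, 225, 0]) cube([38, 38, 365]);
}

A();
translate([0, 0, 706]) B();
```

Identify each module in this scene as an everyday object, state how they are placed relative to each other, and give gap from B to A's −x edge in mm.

A is a table. B is a stool. The stool is on top of the table. The gap from the stool to the table's −x edge is 0 mm.

The stool's min-x is at 0; the table's min-x is 0; gap = 0 mm.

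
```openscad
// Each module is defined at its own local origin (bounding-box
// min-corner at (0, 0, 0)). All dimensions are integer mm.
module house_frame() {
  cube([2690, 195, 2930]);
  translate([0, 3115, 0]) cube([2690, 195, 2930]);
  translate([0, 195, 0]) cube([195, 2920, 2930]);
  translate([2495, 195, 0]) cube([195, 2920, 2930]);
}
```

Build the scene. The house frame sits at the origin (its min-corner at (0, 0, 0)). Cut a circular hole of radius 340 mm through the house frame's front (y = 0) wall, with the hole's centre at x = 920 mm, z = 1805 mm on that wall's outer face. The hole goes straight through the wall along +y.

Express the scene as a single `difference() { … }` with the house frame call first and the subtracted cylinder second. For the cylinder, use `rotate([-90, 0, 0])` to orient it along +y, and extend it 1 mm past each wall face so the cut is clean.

difference() {
  house_frame();
  translate([920, -1, 1805]) rotate([-90, 0, 0]) cylinder(h = 197, r = 340);
}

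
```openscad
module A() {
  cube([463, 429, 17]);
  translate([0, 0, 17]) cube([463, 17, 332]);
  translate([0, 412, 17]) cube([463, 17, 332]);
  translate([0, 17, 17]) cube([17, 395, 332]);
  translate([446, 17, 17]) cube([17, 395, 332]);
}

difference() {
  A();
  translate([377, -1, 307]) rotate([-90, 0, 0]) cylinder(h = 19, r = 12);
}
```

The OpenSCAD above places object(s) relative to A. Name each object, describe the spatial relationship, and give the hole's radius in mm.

The subtracted cylinder has r = 12 mm.

A is an open box. The open box has a circular hole through its front wall. The hole's radius is 12 mm.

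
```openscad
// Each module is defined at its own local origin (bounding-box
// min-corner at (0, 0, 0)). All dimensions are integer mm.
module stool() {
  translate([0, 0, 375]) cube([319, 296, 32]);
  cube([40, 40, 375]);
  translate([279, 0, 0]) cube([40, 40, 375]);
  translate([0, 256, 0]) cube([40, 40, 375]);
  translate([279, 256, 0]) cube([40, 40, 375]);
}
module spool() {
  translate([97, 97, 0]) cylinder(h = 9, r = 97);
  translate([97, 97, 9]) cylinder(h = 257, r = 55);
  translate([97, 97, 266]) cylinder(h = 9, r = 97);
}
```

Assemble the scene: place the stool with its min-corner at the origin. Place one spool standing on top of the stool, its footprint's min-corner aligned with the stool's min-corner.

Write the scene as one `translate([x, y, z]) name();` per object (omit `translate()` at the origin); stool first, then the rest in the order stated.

stool();
translate([0, 0, 407]) spool();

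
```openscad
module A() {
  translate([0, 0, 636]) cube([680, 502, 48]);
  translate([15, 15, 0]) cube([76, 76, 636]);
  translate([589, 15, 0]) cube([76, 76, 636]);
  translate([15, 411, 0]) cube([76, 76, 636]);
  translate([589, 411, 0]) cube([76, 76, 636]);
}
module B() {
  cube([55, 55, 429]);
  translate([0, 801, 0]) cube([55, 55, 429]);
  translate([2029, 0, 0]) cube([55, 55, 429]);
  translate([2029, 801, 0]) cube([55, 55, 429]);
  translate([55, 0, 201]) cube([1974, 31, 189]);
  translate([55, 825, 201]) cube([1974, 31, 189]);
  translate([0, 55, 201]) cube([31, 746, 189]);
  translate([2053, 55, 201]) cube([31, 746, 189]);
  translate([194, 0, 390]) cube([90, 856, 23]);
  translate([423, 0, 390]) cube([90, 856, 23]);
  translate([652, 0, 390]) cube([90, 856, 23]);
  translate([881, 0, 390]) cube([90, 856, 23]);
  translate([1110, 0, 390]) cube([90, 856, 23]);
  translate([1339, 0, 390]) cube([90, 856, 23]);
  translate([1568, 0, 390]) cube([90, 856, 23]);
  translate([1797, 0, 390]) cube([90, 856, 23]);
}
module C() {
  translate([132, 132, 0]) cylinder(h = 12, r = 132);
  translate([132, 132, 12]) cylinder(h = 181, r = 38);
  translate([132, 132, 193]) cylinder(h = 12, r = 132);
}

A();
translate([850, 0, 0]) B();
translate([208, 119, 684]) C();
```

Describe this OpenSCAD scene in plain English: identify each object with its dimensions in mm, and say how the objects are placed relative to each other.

A is a rectangular dining table. The top is 680×502×48 mm with its upper surface at z = 684 mm. It stands on four 76×76 mm square legs, each inset 15 mm from the nearest pair of top edges, running from the floor to the underside of the top.

B is a bed frame 2084 mm long (x) by 856 mm wide (y). Four 55×55 mm corner posts, 429 mm tall, at the corners of the footprint. Four rails of 31 mm thickness and 189 mm height run between adjacent posts with their undersides at z = 201 mm, their outer faces flush with the outside of the frame (the two x-running rails run between the posts' inner faces; the two y-running rails run between the posts' inner faces). 8 slats, each 90 mm wide (x) and 23 mm thick, lie across the top of the two x-running rails, running the full 856 mm width of the frame in y; the slats are evenly spaced along x between the inner faces of the end posts with equal gaps (rounded down to the nearest mm) at the −x end and between each pair — any rounding remainder accumulates at the +x end.

C is a spool: two coaxial disc flanges of radius 132 mm and thickness 12 mm, joined by a core cylinder of radius 38 mm and height 181 mm. The lower flange rests on z = 0 and the three cylinders share a vertical axis.

The bed frame is on the floor beside the table on its +x side. The spool is on top of the table, centred.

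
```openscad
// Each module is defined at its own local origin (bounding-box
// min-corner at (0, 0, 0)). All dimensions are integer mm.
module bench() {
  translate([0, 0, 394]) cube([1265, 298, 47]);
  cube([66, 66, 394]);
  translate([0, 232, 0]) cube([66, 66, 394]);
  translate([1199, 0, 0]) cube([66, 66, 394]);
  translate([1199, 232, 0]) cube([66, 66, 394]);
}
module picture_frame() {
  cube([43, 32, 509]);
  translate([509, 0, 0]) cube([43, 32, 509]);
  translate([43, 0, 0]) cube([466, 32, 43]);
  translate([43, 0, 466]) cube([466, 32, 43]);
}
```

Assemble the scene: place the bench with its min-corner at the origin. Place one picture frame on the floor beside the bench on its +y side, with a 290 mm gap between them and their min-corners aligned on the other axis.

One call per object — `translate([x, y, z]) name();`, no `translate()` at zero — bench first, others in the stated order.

bench();
translate([0, 588, 0]) picture_frame();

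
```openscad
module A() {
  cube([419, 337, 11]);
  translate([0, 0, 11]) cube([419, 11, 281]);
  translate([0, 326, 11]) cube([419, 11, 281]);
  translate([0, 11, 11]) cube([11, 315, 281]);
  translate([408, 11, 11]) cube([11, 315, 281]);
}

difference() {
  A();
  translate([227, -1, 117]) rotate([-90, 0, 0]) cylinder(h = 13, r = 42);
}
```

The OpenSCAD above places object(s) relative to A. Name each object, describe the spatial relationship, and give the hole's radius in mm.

The subtracted cylinder has r = 42 mm.

A is an open box. The open box has a circular hole through its front wall. The hole's radius is 42 mm.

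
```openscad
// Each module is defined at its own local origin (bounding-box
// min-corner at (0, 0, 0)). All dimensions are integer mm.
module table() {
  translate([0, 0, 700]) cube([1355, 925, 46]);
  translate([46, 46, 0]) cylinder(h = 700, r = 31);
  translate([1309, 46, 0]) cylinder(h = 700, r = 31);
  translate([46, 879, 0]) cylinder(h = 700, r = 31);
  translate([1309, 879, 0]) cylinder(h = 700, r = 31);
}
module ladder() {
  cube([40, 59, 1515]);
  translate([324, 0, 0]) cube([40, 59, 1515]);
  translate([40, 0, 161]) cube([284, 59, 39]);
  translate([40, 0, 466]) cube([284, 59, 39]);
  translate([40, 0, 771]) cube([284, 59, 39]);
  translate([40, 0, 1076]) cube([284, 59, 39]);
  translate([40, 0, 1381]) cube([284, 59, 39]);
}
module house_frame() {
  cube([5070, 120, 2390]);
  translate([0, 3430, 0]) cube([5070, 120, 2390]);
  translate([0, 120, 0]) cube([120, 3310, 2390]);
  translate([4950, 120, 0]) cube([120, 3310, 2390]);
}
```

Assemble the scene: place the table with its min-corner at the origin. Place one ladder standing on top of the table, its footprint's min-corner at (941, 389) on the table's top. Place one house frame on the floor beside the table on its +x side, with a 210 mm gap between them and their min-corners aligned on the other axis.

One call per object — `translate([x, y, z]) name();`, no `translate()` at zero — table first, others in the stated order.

table();
translate([941, 389, 746]) ladder();
translate([1565, 0, 0]) house_frame();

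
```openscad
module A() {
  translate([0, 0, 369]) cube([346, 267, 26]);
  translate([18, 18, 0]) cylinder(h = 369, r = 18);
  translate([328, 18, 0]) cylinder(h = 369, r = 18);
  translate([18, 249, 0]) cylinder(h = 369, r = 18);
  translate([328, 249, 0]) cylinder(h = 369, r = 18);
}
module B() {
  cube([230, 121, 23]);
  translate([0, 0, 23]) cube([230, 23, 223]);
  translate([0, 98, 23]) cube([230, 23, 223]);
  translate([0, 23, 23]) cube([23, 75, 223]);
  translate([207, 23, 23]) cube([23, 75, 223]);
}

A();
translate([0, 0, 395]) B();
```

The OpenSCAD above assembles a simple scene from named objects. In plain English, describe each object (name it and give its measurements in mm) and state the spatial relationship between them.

A is a simple wooden stool: a rectangular seat 346 mm (x) by 267 mm (y), 26 mm thick, top face at z = 395 mm, on four round legs, each 36 mm in diameter. The legs rest on z = 0, each leg's axis is inset half a diameter from the nearest pair of seat edges (so the leg's bounding box is flush with the corner).

B is an open storage box with external size 230×121×246 mm and wall thickness 23 mm (the base is also 23 mm thick). The base covers the whole footprint; the four walls stand on the base, with the y-facing walls full-width and the x-facing walls fitting between their inner faces.

The open box is on top of the stool.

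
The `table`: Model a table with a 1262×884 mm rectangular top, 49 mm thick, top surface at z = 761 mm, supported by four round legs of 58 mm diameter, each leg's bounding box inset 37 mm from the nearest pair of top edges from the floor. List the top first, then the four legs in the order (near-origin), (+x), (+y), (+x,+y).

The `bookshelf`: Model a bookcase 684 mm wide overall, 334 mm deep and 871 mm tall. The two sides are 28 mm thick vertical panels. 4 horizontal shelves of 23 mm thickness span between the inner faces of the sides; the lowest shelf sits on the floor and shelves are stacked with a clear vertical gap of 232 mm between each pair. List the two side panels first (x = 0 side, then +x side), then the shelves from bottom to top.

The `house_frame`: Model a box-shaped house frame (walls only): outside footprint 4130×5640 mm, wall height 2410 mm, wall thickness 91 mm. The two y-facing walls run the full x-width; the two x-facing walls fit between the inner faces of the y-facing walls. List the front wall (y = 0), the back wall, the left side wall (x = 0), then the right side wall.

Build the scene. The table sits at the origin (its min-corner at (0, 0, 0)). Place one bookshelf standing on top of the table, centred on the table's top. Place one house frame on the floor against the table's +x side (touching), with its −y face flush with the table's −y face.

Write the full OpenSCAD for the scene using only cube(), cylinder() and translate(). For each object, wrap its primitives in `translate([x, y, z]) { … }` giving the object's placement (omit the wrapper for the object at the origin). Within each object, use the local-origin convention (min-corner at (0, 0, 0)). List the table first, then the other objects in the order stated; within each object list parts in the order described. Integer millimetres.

translate([0, 0, 712]) cube([1262, 884, 49]);
translate([66, 66, 0]) cylinder(h = 712, r = 29);
translate([1196, 66, 0]) cylinder(h = 712, r = 29);
translate([66, 818, 0]) cylinder(h = 712, r = 29);
translate([1196, 818, 0]) cylinder(h = 712, r = 29);
translate([289, 275, 761]) {
  cube([28, 334, 871]);
  translate([656, 0, 0]) cube([28, 334, 871]);
  translate([28, 0, 0]) cube([628, 334, 23]);
  translate([28, 0, 255]) cube([628, 334, 23]);
  translate([28, 0, 510]) cube([628, 334, 23]);
  translate([28, 0, 765]) cube([628, 334, 23]);
}
translate([1262, 0, 0]) {
  cube([4130, 91, 2410]);
  translate([0, 5549, 0]) cube([4130, 91, 2410]);
  translate([0, 91, 0]) cube([91, 5458, 2410]);
  translate([4039, 91, 0]) cube([91, 5458, 2410]);
}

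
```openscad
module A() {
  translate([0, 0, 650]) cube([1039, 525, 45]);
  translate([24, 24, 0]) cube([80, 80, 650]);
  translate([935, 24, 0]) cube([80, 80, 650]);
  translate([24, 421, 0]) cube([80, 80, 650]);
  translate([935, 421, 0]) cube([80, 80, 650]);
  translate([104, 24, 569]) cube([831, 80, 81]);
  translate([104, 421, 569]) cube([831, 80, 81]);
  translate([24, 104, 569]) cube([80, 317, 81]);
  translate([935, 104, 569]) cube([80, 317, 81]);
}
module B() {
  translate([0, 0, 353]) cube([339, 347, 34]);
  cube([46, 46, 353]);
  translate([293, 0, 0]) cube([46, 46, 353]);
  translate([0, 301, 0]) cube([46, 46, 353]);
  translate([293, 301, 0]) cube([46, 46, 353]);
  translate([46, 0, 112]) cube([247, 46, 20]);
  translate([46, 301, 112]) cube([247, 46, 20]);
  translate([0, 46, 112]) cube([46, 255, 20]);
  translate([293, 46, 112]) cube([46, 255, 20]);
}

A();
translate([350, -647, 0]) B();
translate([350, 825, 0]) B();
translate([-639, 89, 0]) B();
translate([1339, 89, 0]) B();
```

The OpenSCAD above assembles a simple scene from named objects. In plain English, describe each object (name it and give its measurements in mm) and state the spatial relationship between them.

A is a table: top 1039 mm (x) × 525 mm (y), 45 mm thick, upper face at z = 695 mm, on four 80×80 mm square legs, each inset 24 mm from the nearest pair of top edges, running from z = 0 to the bottom of the top. Four apron rails, 80 mm thick and 81 mm tall, run between adjacent legs with their top edges flush with the underside of the top and their outer faces flush with the legs' outer faces.

B is a simple wooden stool: a rectangular seat 339 mm (x) by 347 mm (y), 34 mm thick, top face at z = 387 mm, on four square legs, each 46×46 mm in cross-section. The legs rest on z = 0, each flush with a corner of the seat. Four stretchers, 46 mm wide and 20 mm tall, connect adjacent legs with their undersides at z = 112 mm, each running between the inner faces of the legs it joins and aligned with the legs' outer faces on the other axis.

Four stools sit around the table at the −y, +y, −x, +x sides.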